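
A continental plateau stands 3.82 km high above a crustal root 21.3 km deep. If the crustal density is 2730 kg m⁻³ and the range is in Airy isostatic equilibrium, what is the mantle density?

3220 kg m⁻³

Airy balance: ρ_c h = (ρ_m − ρ_c) r → ρ_m = ρ_c (1 + h/r).
ρ_m = 2730 × (1 + 3.82 km/21.3 km) = 3220 kg m⁻³.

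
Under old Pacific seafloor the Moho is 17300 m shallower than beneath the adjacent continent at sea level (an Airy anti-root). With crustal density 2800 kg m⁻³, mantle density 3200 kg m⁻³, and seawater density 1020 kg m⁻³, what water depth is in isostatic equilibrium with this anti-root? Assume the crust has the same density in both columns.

3890 m

Replacing a thickness d of crust by seawater at the top must be balanced by replacing crust with mantle at the base: d (ρ_c − ρ_w) = a (ρ_m − ρ_c).
d = a (ρ_m − ρ_c)/(ρ_c − ρ_w) = 17300 m × 400/1780 = 3890 m.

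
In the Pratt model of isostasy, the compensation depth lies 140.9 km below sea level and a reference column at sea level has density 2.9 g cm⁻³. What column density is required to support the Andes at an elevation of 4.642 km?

2.81 g cm⁻³

Pratt balance: ρ_ref D = ρ (D + h).
ρ = ρ_ref D/(D + h) = 2.9 × 140.9 km/(140.9 km + 4.642 km) = 2.81 g cm⁻³.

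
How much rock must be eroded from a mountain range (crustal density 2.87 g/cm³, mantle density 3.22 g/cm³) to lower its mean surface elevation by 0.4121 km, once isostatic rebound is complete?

3.79 km

Net drop Δ = e − u = e − e ρ_c/ρ_m = e (ρ_m − ρ_c)/ρ_m.
e = Δ ρ_m/(ρ_m − ρ_c) = 0.4121 km × 3.22/0.35 = 3.79 km.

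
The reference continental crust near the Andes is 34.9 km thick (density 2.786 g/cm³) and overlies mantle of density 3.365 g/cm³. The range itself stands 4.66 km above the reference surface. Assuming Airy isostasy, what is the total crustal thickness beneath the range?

Root depth r = h ρ_c / (ρ_m − ρ_c) = 4.66 km × 2.786 / 0.579 = 22.42 km.
Total thickness = T + h + r = 34.9 km + 4.66 km + 22.42 km = 62 km.

62 km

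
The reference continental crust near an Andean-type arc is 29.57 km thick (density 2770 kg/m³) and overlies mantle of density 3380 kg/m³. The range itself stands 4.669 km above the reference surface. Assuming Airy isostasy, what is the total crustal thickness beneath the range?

Root depth r = h ρ_c / (ρ_m − ρ_c) = 4.669 km × 2770 / 610 = 21.2 km.
Total thickness = T + h + r = 29.57 km + 4.669 km + 21.2 km = 55.4 km.

55.4 km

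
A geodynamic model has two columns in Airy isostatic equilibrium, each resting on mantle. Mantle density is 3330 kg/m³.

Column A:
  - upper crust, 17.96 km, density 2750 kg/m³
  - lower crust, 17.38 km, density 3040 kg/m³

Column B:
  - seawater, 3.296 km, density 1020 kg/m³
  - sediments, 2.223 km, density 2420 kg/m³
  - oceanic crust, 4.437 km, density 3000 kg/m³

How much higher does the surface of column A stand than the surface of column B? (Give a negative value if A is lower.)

For any compensation level in the mantle, the mantle terms cancel and isostasy reduces to e = (Σt_A − Σt_B) − (Σ(ρt)_A − Σ(ρt)_B) / ρ_m.
Σt_A = 35.34 km; Σt_B = 9.956 km; Σ(ρt)_A = 102225.2; Σ(ρt)_B = 22052.58 (in km·kg/m³).
e = (35.34 − 9.956) − (102225.2 − 22052.58) / 3330 = 1.31 km.

1.31 km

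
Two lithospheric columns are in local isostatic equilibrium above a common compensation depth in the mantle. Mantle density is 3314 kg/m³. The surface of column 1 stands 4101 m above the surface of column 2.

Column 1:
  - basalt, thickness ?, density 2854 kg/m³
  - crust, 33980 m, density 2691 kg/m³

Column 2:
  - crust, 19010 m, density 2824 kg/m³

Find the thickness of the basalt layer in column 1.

3770 m

Take the compensation level at the base of the deeper column (depth z_c below the surface of column 1) and equate Σ ρ_i t_i down to z_c; mantle fills any gap and the z_c terms cancel.
Column 1: x×2854 + 33980×2691 + (z_c − 33980 − x)×3314
Column 2: 4101×0 + 19010×2824 + (z_c − 4101 − 19010)×3314
The z_c×3314 term appears on both sides and cancels. Collect the known terms of each column as K = Σ(ρt)_known − 3314 × (depth of known layers): K_1 = 91440180 − 3314×33980 = −21169540; K_2 = 53684240 − 3314×(4101 + 19010) = −22905614.
Balance: K_1 − x×(3314 − 2854) = K_2, so x = (K_1 − K_2)/(3314 − 2854) = 1736070/460 = 3770 m.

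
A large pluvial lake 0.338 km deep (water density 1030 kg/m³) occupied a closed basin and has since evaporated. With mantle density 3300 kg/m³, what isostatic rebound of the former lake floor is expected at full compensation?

0.105 km

u = d ρ_w/ρ_m = 0.338 km × 1030/3300 = 0.105 km.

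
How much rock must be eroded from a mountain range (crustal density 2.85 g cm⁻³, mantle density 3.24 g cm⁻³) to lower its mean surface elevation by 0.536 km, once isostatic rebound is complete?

4.45 km

Net drop Δ = e − u = e − e ρ_c/ρ_m = e (ρ_m − ρ_c)/ρ_m.
e = Δ ρ_m/(ρ_m − ρ_c) = 0.536 km × 3.24/0.39 = 4.45 km.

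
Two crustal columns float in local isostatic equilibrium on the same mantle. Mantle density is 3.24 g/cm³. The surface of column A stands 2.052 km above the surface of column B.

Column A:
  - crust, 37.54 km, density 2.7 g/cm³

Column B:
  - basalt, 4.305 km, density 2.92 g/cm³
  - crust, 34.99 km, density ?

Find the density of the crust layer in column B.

2.89 g/cm³

Take the compensation level at the base of the deeper column (depth z_c below the surface of column A) and equate Σ ρ_i t_i down to z_c; mantle fills any gap and the z_c terms cancel.
Column A: 37.54×2.7 + (z_c − 37.54)×3.24
Column B: 2.052×0 + 4.305×2.92 + 34.99×ρ + (z_c − 2.052 − 39.295)×3.24
The z_c×3.24 term appears on both sides and cancels. Collect the known terms of each column as K = Σ(ρt)_known − 3.24 × (depth of known layers): K_A = 101.358 − 3.24×37.54 = −20.2716; K_B = 12.5706 − 3.24×(2.052 + 39.295) = −121.39368.
Balance: K_A = K_B + 34.99×ρ, so ρ = (K_A − K_B)/34.99 = 101.122/34.99 = 2.89 g/cm³.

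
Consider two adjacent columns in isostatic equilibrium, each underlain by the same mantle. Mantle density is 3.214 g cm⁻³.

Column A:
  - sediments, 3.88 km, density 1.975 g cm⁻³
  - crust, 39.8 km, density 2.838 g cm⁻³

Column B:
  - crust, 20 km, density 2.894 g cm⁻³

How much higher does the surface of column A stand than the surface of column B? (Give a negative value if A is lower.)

For any compensation level in the mantle, the mantle terms cancel and isostasy reduces to e = (Σt_A − Σt_B) − (Σ(ρt)_A − Σ(ρt)_B) / ρ_m.
Σt_A = 43.68 km; Σt_B = 20 km; Σ(ρt)_A = 120.6154; Σ(ρt)_B = 57.88 (in km·g cm⁻³).
e = (43.68 − 20) − (120.6154 − 57.88) / 3.214 = 4.16 km.

4.16 km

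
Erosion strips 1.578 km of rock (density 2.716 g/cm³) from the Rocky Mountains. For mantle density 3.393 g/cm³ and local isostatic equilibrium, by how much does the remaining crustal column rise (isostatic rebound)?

1.26 km

Unloading: uplift u = e ρ_c/ρ_m = 1.578 km × 2.716/3.393 = 1.26 km.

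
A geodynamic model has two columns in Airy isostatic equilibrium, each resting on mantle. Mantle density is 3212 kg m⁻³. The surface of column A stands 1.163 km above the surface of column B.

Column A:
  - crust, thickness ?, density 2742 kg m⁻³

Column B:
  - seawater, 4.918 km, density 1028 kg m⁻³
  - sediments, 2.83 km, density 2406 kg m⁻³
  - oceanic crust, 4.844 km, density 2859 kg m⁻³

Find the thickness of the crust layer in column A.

Take the compensation level at the base of the deeper column (depth z_c below the surface of column A) and equate Σ ρ_i t_i down to z_c; mantle fills any gap and the z_c terms cancel.
Column A: x×2742 + (z_c − 0 − x)×3212
Column B: 1.163×0 + 4.918×1028 + 2.83×2406 + 4.844×2859 + (z_c − 1.163 − 12.592)×3212
The z_c×3212 term appears on both sides and cancels. Collect the known terms of each column as K = Σ(ρt)_known − 3212 × (depth of known layers): K_A = 0 − 3212×0 = 0; K_B = 25713.68 − 3212×(1.163 + 12.592) = −18467.38.
Balance: K_A − x×(3212 − 2742) = K_B, so x = (K_A − K_B)/(3212 − 2742) = 18467.4/470 = 39.3 km.

39.3 km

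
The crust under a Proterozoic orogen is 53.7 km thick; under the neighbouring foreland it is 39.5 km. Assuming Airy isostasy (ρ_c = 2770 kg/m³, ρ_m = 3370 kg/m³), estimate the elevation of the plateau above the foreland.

2.53 km

Excess crust Δ = 53.7 km − 39.5 km = 14.2 km, split between elevation h and root r with h + r = Δ.
Airy balance ρ_c h = (ρ_m − ρ_c) r gives r = h ρ_c/(ρ_m − ρ_c), so h (1 + ρ_c/(ρ_m − ρ_c)) = Δ, i.e. h = Δ (ρ_m − ρ_c)/ρ_m.
h = 14.2 km × 600/3370 = 2.53 km.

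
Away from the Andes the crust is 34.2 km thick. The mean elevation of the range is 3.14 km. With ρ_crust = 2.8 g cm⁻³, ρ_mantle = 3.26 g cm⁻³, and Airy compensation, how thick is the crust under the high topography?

Root depth r = h ρ_c / (ρ_m − ρ_c) = 3.14 km × 2.8 / 0.46 = 19.11 km.
Total thickness = T + h + r = 34.2 km + 3.14 km + 19.11 km = 56.5 km.

56.5 km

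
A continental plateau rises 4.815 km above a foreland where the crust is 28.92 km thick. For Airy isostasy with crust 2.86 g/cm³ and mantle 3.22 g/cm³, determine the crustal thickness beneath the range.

72 km

Root depth r = h ρ_c / (ρ_m − ρ_c) = 4.815 km × 2.86 / 0.36 = 38.25 km.
Total thickness = T + h + r = 28.92 km + 4.815 km + 38.25 km = 72 km.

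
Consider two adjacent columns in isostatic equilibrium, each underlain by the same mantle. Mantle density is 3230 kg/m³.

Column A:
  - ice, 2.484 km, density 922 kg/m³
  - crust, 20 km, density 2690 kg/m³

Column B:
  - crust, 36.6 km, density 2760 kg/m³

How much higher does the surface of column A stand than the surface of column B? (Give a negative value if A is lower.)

For any compensation level in the mantle, the mantle terms cancel and isostasy reduces to e = (Σt_A − Σt_B) − (Σ(ρt)_A − Σ(ρt)_B) / ρ_m.
Σt_A = 22.484 km; Σt_B = 36.6 km; Σ(ρt)_A = 56090.248; Σ(ρt)_B = 101016 (in km·kg/m³).
e = (22.484 − 36.6) − (56090.248 − 101016) / 3230 = −0.207 km.

−0.207 km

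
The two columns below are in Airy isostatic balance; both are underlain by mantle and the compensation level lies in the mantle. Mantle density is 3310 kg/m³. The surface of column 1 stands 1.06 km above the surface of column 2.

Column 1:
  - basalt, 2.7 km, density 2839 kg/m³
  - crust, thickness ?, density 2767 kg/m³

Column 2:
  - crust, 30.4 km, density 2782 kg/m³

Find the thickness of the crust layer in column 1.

33.7 km

Take the compensation level at the base of the deeper column (depth z_c below the surface of column 1) and equate Σ ρ_i t_i down to z_c; mantle fills any gap and the z_c terms cancel.
Column 1: 2.7×2839 + x×2767 + (z_c − 2.7 − x)×3310
Column 2: 1.06×0 + 30.4×2782 + (z_c − 1.06 − 30.4)×3310
The z_c×3310 term appears on both sides and cancels. Collect the known terms of each column as K = Σ(ρt)_known − 3310 × (depth of known layers): K_1 = 7665.3 − 3310×2.7 = −1271.7; K_2 = 84572.8 − 3310×(1.06 + 30.4) = −19559.8.
Balance: K_1 − x×(3310 − 2767) = K_2, so x = (K_1 − K_2)/(3310 − 2767) = 18288.1/543 = 33.7 km.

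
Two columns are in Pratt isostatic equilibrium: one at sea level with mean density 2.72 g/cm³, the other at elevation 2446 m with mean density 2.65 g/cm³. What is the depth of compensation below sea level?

92600 m

ρ_ref D = ρ (D + h) → D (ρ_ref − ρ) = ρ h.
D = ρ h/(ρ_ref − ρ) = 2.65 × 2446 m/(2.72 − 2.65) = 92600 m.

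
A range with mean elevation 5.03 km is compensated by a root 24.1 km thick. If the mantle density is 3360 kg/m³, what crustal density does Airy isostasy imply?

2780 kg/m³

ρ_c h = (ρ_m − ρ_c) r → ρ_c (h + r) = ρ_m r → ρ_c = ρ_m r / (h + r).
ρ_c = 3360 × 24.1 km / (5.03 km + 24.1 km) = 2780 kg/m³.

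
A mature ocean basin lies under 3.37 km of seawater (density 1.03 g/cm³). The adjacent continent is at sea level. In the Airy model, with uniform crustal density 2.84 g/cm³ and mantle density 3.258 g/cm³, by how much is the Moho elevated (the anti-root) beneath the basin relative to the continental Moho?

In Airy isostatic equilibrium: replacing crust with seawater at the top is compensated by replacing crust with mantle at the base: d (ρ_c − ρ_w) = a (ρ_m − ρ_c).
a = d (ρ_c − ρ_w)/(ρ_m − ρ_c) = 3.37 km × 1.81/0.418 = 14.6 km.

14.6 km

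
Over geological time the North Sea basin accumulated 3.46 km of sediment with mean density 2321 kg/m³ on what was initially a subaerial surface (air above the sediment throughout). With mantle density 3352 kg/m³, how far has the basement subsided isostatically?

2.4 km

Subaerial load: s = t ρ_sed / ρ_m = 3.46 km × 2321/3352 = 2.4 km.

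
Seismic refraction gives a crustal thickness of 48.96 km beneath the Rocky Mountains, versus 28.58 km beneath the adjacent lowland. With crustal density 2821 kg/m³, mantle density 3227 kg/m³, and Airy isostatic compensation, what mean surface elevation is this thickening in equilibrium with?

2.56 km

Excess crust Δ = 48.96 km − 28.58 km = 20.38 km, split between elevation h and root r with h + r = Δ.
Airy balance ρ_c h = (ρ_m − ρ_c) r gives r = h ρ_c/(ρ_m − ρ_c), so h (1 + ρ_c/(ρ_m − ρ_c)) = Δ, i.e. h = Δ (ρ_m − ρ_c)/ρ_m.
h = 20.38 km × 406/3227 = 2.56 km.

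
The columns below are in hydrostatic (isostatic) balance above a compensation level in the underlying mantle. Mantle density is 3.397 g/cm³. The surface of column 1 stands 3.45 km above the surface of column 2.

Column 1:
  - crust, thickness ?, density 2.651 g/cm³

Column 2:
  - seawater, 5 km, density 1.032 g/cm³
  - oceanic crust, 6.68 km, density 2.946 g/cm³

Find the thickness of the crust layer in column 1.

Take the compensation level at the base of the deeper column (depth z_c below the surface of column 1) and equate Σ ρ_i t_i down to z_c; mantle fills any gap and the z_c terms cancel.
Column 1: x×2.651 + (z_c − 0 − x)×3.397
Column 2: 3.45×0 + 5×1.032 + 6.68×2.946 + (z_c − 3.45 − 11.68)×3.397
The z_c×3.397 term appears on both sides and cancels. Collect the known terms of each column as K = Σ(ρt)_known − 3.397 × (depth of known layers): K_1 = 0 − 3.397×0 = 0; K_2 = 24.83928 − 3.397×(3.45 + 11.68) = −26.55733.
Balance: K_1 − x×(3.397 − 2.651) = K_2, so x = (K_1 − K_2)/(3.397 − 2.651) = 26.5573/0.746 = 35.6 km.

35.6 km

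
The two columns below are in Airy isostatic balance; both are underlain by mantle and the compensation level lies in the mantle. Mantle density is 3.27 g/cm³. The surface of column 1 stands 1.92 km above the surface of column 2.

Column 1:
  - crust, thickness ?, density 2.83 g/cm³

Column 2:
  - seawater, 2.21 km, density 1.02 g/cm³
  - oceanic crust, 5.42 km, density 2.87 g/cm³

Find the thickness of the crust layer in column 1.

30.5 km

Take the compensation level at the base of the deeper column (depth z_c below the surface of column 1) and equate Σ ρ_i t_i down to z_c; mantle fills any gap and the z_c terms cancel.
Column 1: x×2.83 + (z_c − 0 − x)×3.27
Column 2: 1.92×0 + 2.21×1.02 + 5.42×2.87 + (z_c − 1.92 − 7.63)×3.27
The z_c×3.27 term appears on both sides and cancels. Collect the known terms of each column as K = Σ(ρt)_known − 3.27 × (depth of known layers): K_1 = 0 − 3.27×0 = 0; K_2 = 17.8096 − 3.27×(1.92 + 7.63) = −13.4189.
Balance: K_1 − x×(3.27 − 2.83) = K_2, so x = (K_1 − K_2)/(3.27 − 2.83) = 13.4189/0.44 = 30.5 km.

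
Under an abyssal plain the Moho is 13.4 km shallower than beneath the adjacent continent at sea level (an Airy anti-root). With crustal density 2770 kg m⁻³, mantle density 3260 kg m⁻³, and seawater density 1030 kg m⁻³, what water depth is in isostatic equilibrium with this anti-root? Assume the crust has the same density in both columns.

Replacing a thickness d of crust by seawater at the top must be balanced by replacing crust with mantle at the base: d (ρ_c − ρ_w) = a (ρ_m − ρ_c).
d = a (ρ_m − ρ_c)/(ρ_c − ρ_w) = 13.4 km × 490/1740 = 3.77 km.

3.77 km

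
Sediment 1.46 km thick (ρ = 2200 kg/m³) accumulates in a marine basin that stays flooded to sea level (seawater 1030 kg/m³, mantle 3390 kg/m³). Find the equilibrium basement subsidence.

Submarine loading: the sediment displaces seawater, and the subsidence is in turn flooded, so s (ρ_m − ρ_w) = t (ρ_sed − ρ_w).
s = 1.46 km × (2200 − 1030) / (3390 − 1030) = 0.724 km.

0.724 km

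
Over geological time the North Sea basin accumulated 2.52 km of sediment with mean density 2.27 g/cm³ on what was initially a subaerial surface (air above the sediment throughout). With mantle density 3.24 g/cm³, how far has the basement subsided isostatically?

Subaerial load: s = t ρ_sed / ρ_m = 2.52 km × 2.27/3.24 = 1.77 km.

1.77 km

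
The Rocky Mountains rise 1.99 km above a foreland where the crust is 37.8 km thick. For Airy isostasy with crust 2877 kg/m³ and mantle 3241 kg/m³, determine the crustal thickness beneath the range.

55.5 km

Root depth r = h ρ_c / (ρ_m − ρ_c) = 1.99 km × 2877 / 364 = 15.73 km.
Total thickness = T + h + r = 37.8 km + 1.99 km + 15.73 km = 55.5 km.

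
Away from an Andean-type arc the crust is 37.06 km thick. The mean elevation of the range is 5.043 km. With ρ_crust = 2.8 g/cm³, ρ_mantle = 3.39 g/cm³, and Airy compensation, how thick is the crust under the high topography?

66 km

Root depth r = h ρ_c / (ρ_m − ρ_c) = 5.043 km × 2.8 / 0.59 = 23.93 km.
Total thickness = T + h + r = 37.06 km + 5.043 km + 23.93 km = 66 km.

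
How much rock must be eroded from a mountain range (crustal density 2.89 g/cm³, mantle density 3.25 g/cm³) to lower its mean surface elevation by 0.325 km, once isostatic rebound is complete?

2.93 km

Net drop Δ = e − u = e − e ρ_c/ρ_m = e (ρ_m − ρ_c)/ρ_m.
e = Δ ρ_m/(ρ_m − ρ_c) = 0.325 km × 3.25/0.36 = 2.93 km.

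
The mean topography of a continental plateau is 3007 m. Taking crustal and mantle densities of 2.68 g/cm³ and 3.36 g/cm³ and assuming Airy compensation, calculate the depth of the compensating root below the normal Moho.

Isostatic balance requires: the weight of the topography is balanced by the buoyancy of the root, ρ_c h = (ρ_m − ρ_c) r.
r = h · ρ_c / (ρ_m − ρ_c) = 3007 m × 2.68 / (3.36 − 2.68) = 11900 m.

11900 m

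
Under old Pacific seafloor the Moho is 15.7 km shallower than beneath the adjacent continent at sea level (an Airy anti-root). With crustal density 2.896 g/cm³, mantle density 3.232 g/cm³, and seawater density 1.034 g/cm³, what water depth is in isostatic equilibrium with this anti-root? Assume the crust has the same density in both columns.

2.83 km

Replacing a thickness d of crust by seawater at the top must be balanced by replacing crust with mantle at the base: d (ρ_c − ρ_w) = a (ρ_m − ρ_c).
d = a (ρ_m − ρ_c)/(ρ_c − ρ_w) = 15.7 km × 0.336/1.862 = 2.83 km.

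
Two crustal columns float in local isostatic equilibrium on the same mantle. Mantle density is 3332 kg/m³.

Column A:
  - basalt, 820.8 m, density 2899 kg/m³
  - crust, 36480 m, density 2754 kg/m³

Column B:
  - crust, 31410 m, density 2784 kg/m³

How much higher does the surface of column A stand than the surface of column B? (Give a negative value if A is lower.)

1270 m

For any compensation level in the mantle, the mantle terms cancel and isostasy reduces to e = (Σt_A − Σt_B) − (Σ(ρt)_A − Σ(ρt)_B) / ρ_m.
Σt_A = 37300.8 m; Σt_B = 31410 m; Σ(ρt)_A = 102845419; Σ(ρt)_B = 87445440 (in m·kg/m³).
e = (37300.8 − 31410) − (102845419 − 87445440) / 3332 = 1270 m.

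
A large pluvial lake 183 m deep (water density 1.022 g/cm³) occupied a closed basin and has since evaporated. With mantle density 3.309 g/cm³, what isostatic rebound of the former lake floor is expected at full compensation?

u = d ρ_w/ρ_m = 183 m × 1.022/3.309 = 56.5 m.

56.5 m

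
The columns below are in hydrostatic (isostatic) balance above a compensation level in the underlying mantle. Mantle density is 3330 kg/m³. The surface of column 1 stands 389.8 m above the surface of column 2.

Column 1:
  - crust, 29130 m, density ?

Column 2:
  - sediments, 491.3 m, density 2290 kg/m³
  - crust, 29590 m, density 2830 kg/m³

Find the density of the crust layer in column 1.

2760 kg/m³

Take the compensation level at the base of the deeper column (depth z_c below the surface of column 1) and equate Σ ρ_i t_i down to z_c; mantle fills any gap and the z_c terms cancel.
Column 1: 29130×ρ + (z_c − 29130)×3330
Column 2: 389.8×0 + 491.3×2290 + 29590×2830 + (z_c − 389.8 − 30081.3)×3330
The z_c×3330 term appears on both sides and cancels. Collect the known terms of each column as K = Σ(ρt)_known − 3330 × (depth of known layers): K_1 = 0 − 3330×29130 = −97002900; K_2 = 84864777 − 3330×(389.8 + 30081.3) = −16603986.
Balance: K_1 + 29130×ρ = K_2, so ρ = (K_2 − K_1)/29130 = 80398900/29130 = 2760 kg/m³.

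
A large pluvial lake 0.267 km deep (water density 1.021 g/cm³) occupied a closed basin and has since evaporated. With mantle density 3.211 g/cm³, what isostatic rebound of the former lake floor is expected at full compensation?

u = d ρ_w/ρ_m = 0.267 km × 1.021/3.211 = 0.0849 km.

0.0849 km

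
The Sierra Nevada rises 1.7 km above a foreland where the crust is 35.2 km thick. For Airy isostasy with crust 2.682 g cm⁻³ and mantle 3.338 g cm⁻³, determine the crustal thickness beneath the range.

43.9 km

Root depth r = h ρ_c / (ρ_m − ρ_c) = 1.7 km × 2.682 / 0.656 = 6.95 km.
Total thickness = T + h + r = 35.2 km + 1.7 km + 6.95 km = 43.9 km.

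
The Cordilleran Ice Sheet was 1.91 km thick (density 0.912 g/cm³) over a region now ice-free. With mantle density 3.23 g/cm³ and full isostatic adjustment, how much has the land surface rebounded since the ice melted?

Removing the load lets mantle flow back in; uplift u satisfies ρ_ice t = ρ_m u.
u = t ρ_ice/ρ_m = 1.91 km × 0.912/3.23 = 0.539 km.

0.539 km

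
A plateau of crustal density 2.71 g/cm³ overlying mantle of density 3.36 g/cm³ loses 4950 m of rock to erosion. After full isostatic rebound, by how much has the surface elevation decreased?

958 m

Rebound u = e ρ_c/ρ_m = 4950 m × 2.71/3.36 = 3992 m.
Net surface drop = e − u = 4950 m − 3992 m = e (ρ_m − ρ_c)/ρ_m = 958 m.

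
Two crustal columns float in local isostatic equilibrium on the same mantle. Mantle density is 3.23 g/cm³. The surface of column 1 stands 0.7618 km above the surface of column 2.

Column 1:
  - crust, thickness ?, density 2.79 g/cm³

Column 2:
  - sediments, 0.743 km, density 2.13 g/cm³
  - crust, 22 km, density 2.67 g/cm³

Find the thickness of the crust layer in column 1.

35.4 km

Take the compensation level at the base of the deeper column (depth z_c below the surface of column 1) and equate Σ ρ_i t_i down to z_c; mantle fills any gap and the z_c terms cancel.
Column 1: x×2.79 + (z_c − 0 − x)×3.23
Column 2: 0.7618×0 + 0.743×2.13 + 22×2.67 + (z_c − 0.7618 − 22.743)×3.23
The z_c×3.23 term appears on both sides and cancels. Collect the known terms of each column as K = Σ(ρt)_known − 3.23 × (depth of known layers): K_1 = 0 − 3.23×0 = 0; K_2 = 60.32259 − 3.23×(0.7618 + 22.743) = −15.597914.
Balance: K_1 − x×(3.23 − 2.79) = K_2, so x = (K_1 − K_2)/(3.23 − 2.79) = 15.5979/0.44 = 35.4 km.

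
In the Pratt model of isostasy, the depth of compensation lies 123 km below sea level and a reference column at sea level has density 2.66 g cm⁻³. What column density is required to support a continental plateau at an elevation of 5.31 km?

2.55 g cm⁻³

Pratt balance: ρ_ref D = ρ (D + h).
ρ = ρ_ref D/(D + h) = 2.66 × 123 km/(123 km + 5.31 km) = 2.55 g cm⁻³.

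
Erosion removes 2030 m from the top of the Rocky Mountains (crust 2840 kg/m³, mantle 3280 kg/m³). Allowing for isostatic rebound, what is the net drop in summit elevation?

272 m

Rebound u = e ρ_c/ρ_m = 2030 m × 2840/3280 = 1758 m.
Net surface drop = e − u = 2030 m − 1758 m = e (ρ_m − ρ_c)/ρ_m = 272 m.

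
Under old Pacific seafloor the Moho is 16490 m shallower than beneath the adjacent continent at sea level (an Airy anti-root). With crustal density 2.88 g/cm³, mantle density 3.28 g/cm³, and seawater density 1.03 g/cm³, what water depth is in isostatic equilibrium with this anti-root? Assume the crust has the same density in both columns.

3570 m

Replacing a thickness d of crust by seawater at the top must be balanced by replacing crust with mantle at the base: d (ρ_c − ρ_w) = a (ρ_m − ρ_c).
d = a (ρ_m − ρ_c)/(ρ_c − ρ_w) = 16490 m × 0.4/1.85 = 3570 m.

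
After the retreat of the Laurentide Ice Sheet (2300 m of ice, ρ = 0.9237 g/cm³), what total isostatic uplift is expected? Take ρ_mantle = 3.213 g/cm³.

661 m

Removing the load lets mantle flow back in; uplift u satisfies ρ_ice t = ρ_m u.
u = t ρ_ice/ρ_m = 2300 m × 0.9237/3.213 = 661 m.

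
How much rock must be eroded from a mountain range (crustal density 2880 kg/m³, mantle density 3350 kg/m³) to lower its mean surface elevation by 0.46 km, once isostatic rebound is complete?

Net drop Δ = e − u = e − e ρ_c/ρ_m = e (ρ_m − ρ_c)/ρ_m.
e = Δ ρ_m/(ρ_m − ρ_c) = 0.46 km × 3350/470 = 3.28 km.

3.28 km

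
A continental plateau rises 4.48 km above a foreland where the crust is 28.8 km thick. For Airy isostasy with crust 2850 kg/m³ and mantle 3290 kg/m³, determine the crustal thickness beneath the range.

Root depth r = h ρ_c / (ρ_m − ρ_c) = 4.48 km × 2850 / 440 = 29.02 km.
Total thickness = T + h + r = 28.8 km + 4.48 km + 29.02 km = 62.3 km.

62.3 km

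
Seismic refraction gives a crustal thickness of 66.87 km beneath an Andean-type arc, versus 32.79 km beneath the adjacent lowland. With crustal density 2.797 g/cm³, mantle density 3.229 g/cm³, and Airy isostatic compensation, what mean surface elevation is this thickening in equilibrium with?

4.56 km

Excess crust Δ = 66.87 km − 32.79 km = 34.08 km, split between elevation h and root r with h + r = Δ.
Airy balance ρ_c h = (ρ_m − ρ_c) r gives r = h ρ_c/(ρ_m − ρ_c), so h (1 + ρ_c/(ρ_m − ρ_c)) = Δ, i.e. h = Δ (ρ_m − ρ_c)/ρ_m.
h = 34.08 km × 0.432/3.229 = 4.56 km.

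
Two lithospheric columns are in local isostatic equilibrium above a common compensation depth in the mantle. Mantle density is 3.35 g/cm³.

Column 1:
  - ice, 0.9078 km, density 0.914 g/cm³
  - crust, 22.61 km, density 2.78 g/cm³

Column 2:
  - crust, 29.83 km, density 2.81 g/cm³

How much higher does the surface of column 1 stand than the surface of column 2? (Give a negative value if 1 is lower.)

−0.301 km

For any compensation level in the mantle, the mantle terms cancel and isostasy reduces to e = (Σt_1 − Σt_2) − (Σ(ρt)_1 − Σ(ρt)_2) / ρ_m.
Σt_1 = 23.5178 km; Σt_2 = 29.83 km; Σ(ρt)_1 = 63.6855292; Σ(ρt)_2 = 83.8223 (in km·g/cm³).
e = (23.5178 − 29.83) − (63.6855292 − 83.8223) / 3.35 = −0.301 km.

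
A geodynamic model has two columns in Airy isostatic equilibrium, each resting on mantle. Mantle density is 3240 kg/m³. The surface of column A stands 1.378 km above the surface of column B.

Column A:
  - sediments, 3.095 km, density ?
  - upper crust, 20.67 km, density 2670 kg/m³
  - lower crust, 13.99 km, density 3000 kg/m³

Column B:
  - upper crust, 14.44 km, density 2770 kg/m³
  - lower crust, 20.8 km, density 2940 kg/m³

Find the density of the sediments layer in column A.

Take the compensation level at the base of the deeper column (depth z_c below the surface of column A) and equate Σ ρ_i t_i down to z_c; mantle fills any gap and the z_c terms cancel.
Column A: 3.095×ρ + 20.67×2670 + 13.99×3000 + (z_c − 37.755)×3240
Column B: 1.378×0 + 14.44×2770 + 20.8×2940 + (z_c − 1.378 − 35.24)×3240
The z_c×3240 term appears on both sides and cancels. Collect the known terms of each column as K = Σ(ρt)_known − 3240 × (depth of known layers): K_A = 97158.9 − 3240×37.755 = −25167.3; K_B = 101150.8 − 3240×(1.378 + 35.24) = −17491.52.
Balance: K_A + 3.095×ρ = K_B, so ρ = (K_B − K_A)/3.095 = 7675.78/3.095 = 2480 kg/m³.

2480 kg/m³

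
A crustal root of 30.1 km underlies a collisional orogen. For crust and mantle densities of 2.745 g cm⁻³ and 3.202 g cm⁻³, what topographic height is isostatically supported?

5.01 km

Isostatic balance requires: ρ_c h = (ρ_m − ρ_c) r.
h = r (ρ_m − ρ_c) / ρ_c = 30.1 km × (3.202 − 2.745) / 2.745 = 5.01 km.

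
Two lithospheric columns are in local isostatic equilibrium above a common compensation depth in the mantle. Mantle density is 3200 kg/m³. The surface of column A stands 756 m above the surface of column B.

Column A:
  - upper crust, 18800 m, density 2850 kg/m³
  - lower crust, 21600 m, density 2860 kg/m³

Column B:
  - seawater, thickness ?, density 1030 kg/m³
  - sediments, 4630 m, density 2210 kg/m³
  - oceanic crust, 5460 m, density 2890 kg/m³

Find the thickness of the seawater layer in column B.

2410 m

Take the compensation level at the base of the deeper column (depth z_c below the surface of column A) and equate Σ ρ_i t_i down to z_c; mantle fills any gap and the z_c terms cancel.
Column A: 18800×2850 + 21600×2860 + (z_c − 40400)×3200
Column B: 756×0 + x×1030 + 4630×2210 + 5460×2890 + (z_c − 756 − 10090 − x)×3200
The z_c×3200 term appears on both sides and cancels. Collect the known terms of each column as K = Σ(ρt)_known − 3200 × (depth of known layers): K_A = 115356000 − 3200×40400 = −13924000; K_B = 26011700 − 3200×(756 + 10090) = −8695500.
Balance: K_A = K_B − x×(3200 − 1030), so x = (K_B − K_A)/(3200 − 1030) = 5228500/2170 = 2410 m.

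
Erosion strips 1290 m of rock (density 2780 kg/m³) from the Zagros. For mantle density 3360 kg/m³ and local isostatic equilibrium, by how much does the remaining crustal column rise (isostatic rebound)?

Unloading: uplift u = e ρ_c/ρ_m = 1290 m × 2780/3360 = 1070 m.

1070 m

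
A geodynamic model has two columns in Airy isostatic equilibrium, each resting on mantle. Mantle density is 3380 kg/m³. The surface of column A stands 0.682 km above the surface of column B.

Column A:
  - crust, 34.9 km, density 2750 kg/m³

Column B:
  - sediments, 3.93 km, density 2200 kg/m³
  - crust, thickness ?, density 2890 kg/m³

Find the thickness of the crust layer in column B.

30.7 km

Take the compensation level at the base of the deeper column (depth z_c below the surface of column A) and equate Σ ρ_i t_i down to z_c; mantle fills any gap and the z_c terms cancel.
Column A: 34.9×2750 + (z_c − 34.9)×3380
Column B: 0.682×0 + 3.93×2200 + x×2890 + (z_c − 0.682 − 3.93 − x)×3380
The z_c×3380 term appears on both sides and cancels. Collect the known terms of each column as K = Σ(ρt)_known − 3380 × (depth of known layers): K_A = 95975 − 3380×34.9 = −21987; K_B = 8646 − 3380×(0.682 + 3.93) = −6942.56.
Balance: K_A = K_B − x×(3380 − 2890), so x = (K_B − K_A)/(3380 − 2890) = 15044.4/490 = 30.7 km.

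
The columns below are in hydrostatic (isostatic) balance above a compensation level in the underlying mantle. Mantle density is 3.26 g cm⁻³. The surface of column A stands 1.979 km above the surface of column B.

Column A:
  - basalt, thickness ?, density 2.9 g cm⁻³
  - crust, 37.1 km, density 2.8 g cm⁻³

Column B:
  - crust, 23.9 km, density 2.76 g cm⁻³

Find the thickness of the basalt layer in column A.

3.71 km

Take the compensation level at the base of the deeper column (depth z_c below the surface of column A) and equate Σ ρ_i t_i down to z_c; mantle fills any gap and the z_c terms cancel.
Column A: x×2.9 + 37.1×2.8 + (z_c − 37.1 − x)×3.26
Column B: 1.979×0 + 23.9×2.76 + (z_c − 1.979 − 23.9)×3.26
The z_c×3.26 term appears on both sides and cancels. Collect the known terms of each column as K = Σ(ρt)_known − 3.26 × (depth of known layers): K_A = 103.88 − 3.26×37.1 = −17.066; K_B = 65.964 − 3.26×(1.979 + 23.9) = −18.40154.
Balance: K_A − x×(3.26 − 2.9) = K_B, so x = (K_A − K_B)/(3.26 − 2.9) = 1.33554/0.36 = 3.71 km.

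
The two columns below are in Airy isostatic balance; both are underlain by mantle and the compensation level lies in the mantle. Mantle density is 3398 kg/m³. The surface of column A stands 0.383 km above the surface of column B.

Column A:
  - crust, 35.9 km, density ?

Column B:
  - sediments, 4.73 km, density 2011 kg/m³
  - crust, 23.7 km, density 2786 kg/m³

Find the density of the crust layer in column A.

2770 kg/m³

Take the compensation level at the base of the deeper column (depth z_c below the surface of column A) and equate Σ ρ_i t_i down to z_c; mantle fills any gap and the z_c terms cancel.
Column A: 35.9×ρ + (z_c − 35.9)×3398
Column B: 0.383×0 + 4.73×2011 + 23.7×2786 + (z_c − 0.383 − 28.43)×3398
The z_c×3398 term appears on both sides and cancels. Collect the known terms of each column as K = Σ(ρt)_known − 3398 × (depth of known layers): K_A = 0 − 3398×35.9 = −121988.2; K_B = 75540.23 − 3398×(0.383 + 28.43) = −22366.344.
Balance: K_A + 35.9×ρ = K_B, so ρ = (K_B − K_A)/35.9 = 99621.9/35.9 = 2770 kg/m³.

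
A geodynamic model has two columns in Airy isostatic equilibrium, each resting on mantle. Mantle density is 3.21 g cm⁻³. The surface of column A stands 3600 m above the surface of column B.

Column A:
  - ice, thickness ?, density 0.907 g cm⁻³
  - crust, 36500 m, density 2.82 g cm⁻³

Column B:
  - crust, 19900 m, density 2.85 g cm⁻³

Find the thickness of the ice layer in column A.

Take the compensation level at the base of the deeper column (depth z_c below the surface of column A) and equate Σ ρ_i t_i down to z_c; mantle fills any gap and the z_c terms cancel.
Column A: x×0.907 + 36500×2.82 + (z_c − 36500 − x)×3.21
Column B: 3600×0 + 19900×2.85 + (z_c − 3600 − 19900)×3.21
The z_c×3.21 term appears on both sides and cancels. Collect the known terms of each column as K = Σ(ρt)_known − 3.21 × (depth of known layers): K_A = 102930 − 3.21×36500 = −14235; K_B = 56715 − 3.21×(3600 + 19900) = −18720.
Balance: K_A − x×(3.21 − 0.907) = K_B, so x = (K_A − K_B)/(3.21 − 0.907) = 4485/2.303 = 1950 m.

1950 m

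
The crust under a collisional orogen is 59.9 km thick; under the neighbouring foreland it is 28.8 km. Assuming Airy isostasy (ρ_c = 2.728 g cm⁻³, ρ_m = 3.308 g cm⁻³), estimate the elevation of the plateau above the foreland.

Excess crust Δ = 59.9 km − 28.8 km = 31.1 km, split between elevation h and root r with h + r = Δ.
Airy balance ρ_c h = (ρ_m − ρ_c) r gives r = h ρ_c/(ρ_m − ρ_c), so h (1 + ρ_c/(ρ_m − ρ_c)) = Δ, i.e. h = Δ (ρ_m − ρ_c)/ρ_m.
h = 31.1 km × 0.58/3.308 = 5.45 km.

5.45 km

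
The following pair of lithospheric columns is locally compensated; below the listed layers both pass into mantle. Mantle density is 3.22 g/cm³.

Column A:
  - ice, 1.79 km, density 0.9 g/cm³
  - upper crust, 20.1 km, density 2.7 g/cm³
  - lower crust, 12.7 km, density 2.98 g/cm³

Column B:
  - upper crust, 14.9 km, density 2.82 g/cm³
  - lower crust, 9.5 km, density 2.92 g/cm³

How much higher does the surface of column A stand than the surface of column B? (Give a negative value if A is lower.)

2.75 km

For any compensation level in the mantle, the mantle terms cancel and isostasy reduces to e = (Σt_A − Σt_B) − (Σ(ρt)_A − Σ(ρt)_B) / ρ_m.
Σt_A = 34.59 km; Σt_B = 24.4 km; Σ(ρt)_A = 93.727; Σ(ρt)_B = 69.758 (in km·g/cm³).
e = (34.59 − 24.4) − (93.727 − 69.758) / 3.22 = 2.75 km.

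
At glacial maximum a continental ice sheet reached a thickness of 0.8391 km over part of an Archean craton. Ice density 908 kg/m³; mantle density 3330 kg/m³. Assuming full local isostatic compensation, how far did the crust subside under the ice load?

By Archimedes' principle applied to the lithosphere: the ice load ρ_ice t is balanced by mantle displaced below, ρ_m s.
s = t ρ_ice / ρ_m = 0.8391 km × 908/3330 = 0.229 km.

0.229 km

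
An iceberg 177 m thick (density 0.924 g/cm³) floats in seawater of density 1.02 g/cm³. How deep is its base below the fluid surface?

160 m

Draft d = t ρ_obj/ρ_fluid = 177 m × 0.924/1.02 = 160 m.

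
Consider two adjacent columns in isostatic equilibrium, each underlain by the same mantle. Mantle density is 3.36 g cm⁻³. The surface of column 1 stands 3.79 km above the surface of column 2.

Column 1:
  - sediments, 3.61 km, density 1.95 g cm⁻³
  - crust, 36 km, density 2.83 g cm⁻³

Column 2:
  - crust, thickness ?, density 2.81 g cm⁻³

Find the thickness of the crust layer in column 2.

20.8 km

Take the compensation level at the base of the deeper column (depth z_c below the surface of column 1) and equate Σ ρ_i t_i down to z_c; mantle fills any gap and the z_c terms cancel.
Column 1: 3.61×1.95 + 36×2.83 + (z_c − 39.61)×3.36
Column 2: 3.79×0 + x×2.81 + (z_c − 3.79 − 0 − x)×3.36
The z_c×3.36 term appears on both sides and cancels. Collect the known terms of each column as K = Σ(ρt)_known − 3.36 × (depth of known layers): K_1 = 108.9195 − 3.36×39.61 = −24.1701; K_2 = 0 − 3.36×(3.79 + 0) = −12.7344.
Balance: K_1 = K_2 − x×(3.36 − 2.81), so x = (K_2 − K_1)/(3.36 − 2.81) = 11.4357/0.55 = 20.8 km.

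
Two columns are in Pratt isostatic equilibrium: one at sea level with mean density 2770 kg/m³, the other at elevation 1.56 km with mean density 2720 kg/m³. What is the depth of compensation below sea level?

84.9 km

ρ_ref D = ρ (D + h) → D (ρ_ref − ρ) = ρ h.
D = ρ h/(ρ_ref − ρ) = 2720 × 1.56 km/(2770 − 2720) = 84.9 km.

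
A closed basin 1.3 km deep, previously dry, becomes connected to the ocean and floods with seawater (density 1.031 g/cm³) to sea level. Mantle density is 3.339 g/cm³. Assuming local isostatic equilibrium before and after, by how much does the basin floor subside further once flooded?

0.581 km

After flooding the water column is d + s deep. Its weight must equal the weight of mantle displaced by the extra subsidence s: (d + s) ρ_w = s ρ_m.
s = d ρ_w / (ρ_m − ρ_w) = 1.3 km × 1.031/(3.339 − 1.031) = 0.581 km.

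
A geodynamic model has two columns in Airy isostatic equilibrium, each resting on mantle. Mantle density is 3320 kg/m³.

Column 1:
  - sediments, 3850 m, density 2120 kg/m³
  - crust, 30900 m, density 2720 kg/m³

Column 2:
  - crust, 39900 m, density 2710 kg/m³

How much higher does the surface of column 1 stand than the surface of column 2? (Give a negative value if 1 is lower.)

For any compensation level in the mantle, the mantle terms cancel and isostasy reduces to e = (Σt_1 − Σt_2) − (Σ(ρt)_1 − Σ(ρt)_2) / ρ_m.
Σt_1 = 34750 m; Σt_2 = 39900 m; Σ(ρt)_1 = 92210000; Σ(ρt)_2 = 108129000 (in m·kg/m³).
e = (34750 − 39900) − (92210000 − 108129000) / 3320 = −355 m.

−355 m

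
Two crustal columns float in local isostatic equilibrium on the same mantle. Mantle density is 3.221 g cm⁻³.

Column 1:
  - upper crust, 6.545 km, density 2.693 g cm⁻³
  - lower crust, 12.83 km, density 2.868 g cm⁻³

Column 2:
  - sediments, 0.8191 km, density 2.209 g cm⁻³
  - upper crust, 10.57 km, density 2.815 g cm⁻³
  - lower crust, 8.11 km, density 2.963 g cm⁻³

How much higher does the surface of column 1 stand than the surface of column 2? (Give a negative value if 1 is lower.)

0.24 km

For any compensation level in the mantle, the mantle terms cancel and isostasy reduces to e = (Σt_1 − Σt_2) − (Σ(ρt)_1 − Σ(ρt)_2) / ρ_m.
Σt_1 = 19.375 km; Σt_2 = 19.4991 km; Σ(ρt)_1 = 54.422125; Σ(ρt)_2 = 55.5938719 (in km·g cm⁻³).
e = (19.375 − 19.4991) − (54.422125 − 55.5938719) / 3.221 = 0.24 km.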